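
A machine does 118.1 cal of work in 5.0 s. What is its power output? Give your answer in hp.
P = W/t = 494.1 J / 5 s = 98.83 W = 0.1325 hp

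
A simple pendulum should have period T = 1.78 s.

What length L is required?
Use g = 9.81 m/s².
T = 2π√(L/g) → L = g(T/2π)² = 9.81×(1.78/2π)² = 0.7873 m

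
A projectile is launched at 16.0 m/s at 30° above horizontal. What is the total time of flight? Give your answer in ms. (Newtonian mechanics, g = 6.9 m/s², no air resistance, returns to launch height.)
T = 2v₀sin(θ)/g (with unit conversion) = 2319.0 ms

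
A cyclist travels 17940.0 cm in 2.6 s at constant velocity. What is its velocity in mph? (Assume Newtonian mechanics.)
v = d/t (with unit conversion) = 154.3 mph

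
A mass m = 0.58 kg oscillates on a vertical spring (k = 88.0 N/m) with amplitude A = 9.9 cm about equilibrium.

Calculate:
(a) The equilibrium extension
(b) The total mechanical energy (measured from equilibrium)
x_eq = mg/k = 0.58×9.81/88.0 = 0.06466 m = 6.466 cm
E = ½kA² = ½×88.0×(0.099)² = 0.4312 J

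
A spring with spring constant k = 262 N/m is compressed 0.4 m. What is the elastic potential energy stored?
PE = ½kx² = ½×262×0.4² = 20.96 J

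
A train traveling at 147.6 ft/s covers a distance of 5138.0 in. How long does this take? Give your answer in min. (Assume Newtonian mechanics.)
t = d/v (with unit conversion) = 0.04835 min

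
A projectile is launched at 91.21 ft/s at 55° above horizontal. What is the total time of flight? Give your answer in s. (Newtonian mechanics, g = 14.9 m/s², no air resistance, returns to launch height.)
T = 2v₀sin(θ)/g (with unit conversion) = 3.057 s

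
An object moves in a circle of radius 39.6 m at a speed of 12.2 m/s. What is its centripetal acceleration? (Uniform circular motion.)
a_c = v²/r = 12.2²/39.6 = 148.84/39.6 = 3.76 m/s²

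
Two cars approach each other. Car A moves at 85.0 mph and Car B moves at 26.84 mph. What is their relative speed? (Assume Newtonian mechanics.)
v_rel = v_A + v_B = 85.0 + 26.84 = 111.8 mph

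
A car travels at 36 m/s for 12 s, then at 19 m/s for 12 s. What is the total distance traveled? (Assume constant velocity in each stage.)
d₁ = v₁t₁ = 36 × 12 = 432 m
d₂ = v₂t₂ = 19 × 12 = 228 m
d_total = 432 + 228 = 660 m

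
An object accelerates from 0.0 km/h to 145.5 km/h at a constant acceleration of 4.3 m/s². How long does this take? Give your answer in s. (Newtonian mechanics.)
t = (v - v₀)/a (with unit conversion) = 9.399 s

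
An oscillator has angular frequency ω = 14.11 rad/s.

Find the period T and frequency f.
T = 2π/ω = 2π/14.11 = 0.4453 s; f = ω/2π = 2.246 Hz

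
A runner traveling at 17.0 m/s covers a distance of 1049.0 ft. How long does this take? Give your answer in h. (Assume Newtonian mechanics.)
t = d/v (with unit conversion) = 0.005224 h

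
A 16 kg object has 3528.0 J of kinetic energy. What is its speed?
KE = ½mv² → v = √(2KE/m) = √(2×3528.0/16) = 21.0 m/s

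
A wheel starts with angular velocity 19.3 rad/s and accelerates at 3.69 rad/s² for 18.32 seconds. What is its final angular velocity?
ω = ω₀ + αt = 19.3 + 3.69 × 18.32 = 86.9 rad/s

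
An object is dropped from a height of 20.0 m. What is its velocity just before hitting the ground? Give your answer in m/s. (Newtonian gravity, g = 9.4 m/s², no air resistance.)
v = √(2gh) = 19.39 m/s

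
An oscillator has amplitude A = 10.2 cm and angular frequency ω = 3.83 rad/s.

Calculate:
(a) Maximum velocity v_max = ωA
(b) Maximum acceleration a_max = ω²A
v_max = ωA = 3.83×0.102 = 0.3907 m/s
a_max = ω²A = 3.83²×0.102 = 1.496 m/s²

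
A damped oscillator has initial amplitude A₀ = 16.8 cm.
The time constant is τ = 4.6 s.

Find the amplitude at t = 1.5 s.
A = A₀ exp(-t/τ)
A = A₀ exp(−t/τ) = 16.8×exp(−1.5/4.6) = 12.13 cm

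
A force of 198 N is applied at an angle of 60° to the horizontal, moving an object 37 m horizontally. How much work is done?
W = Fd cosθ = 198×37×cos(60°) = 3663.0 J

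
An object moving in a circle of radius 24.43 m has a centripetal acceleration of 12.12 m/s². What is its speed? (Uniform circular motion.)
v = √(a_c × r) = √(12.12 × 24.43) = 17.21 m/s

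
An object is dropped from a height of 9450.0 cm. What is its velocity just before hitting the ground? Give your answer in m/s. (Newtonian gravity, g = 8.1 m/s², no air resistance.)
v = √(2gh) (with unit conversion) = 39.13 m/s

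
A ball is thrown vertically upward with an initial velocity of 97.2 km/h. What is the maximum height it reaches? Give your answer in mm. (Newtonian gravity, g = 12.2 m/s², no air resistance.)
h_max = v₀²/(2g) (with unit conversion) = 29880.0 mm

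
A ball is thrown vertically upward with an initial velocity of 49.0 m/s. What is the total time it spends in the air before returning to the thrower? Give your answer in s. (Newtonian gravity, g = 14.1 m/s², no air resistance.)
t_total = 2v₀/g = 6.95 s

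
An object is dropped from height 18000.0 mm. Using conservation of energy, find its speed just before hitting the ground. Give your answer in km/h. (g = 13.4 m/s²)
mgh = ½mv² → v = √(2gh) = √(2×13.4×18) = 21.96 m/s = 79.07 km/h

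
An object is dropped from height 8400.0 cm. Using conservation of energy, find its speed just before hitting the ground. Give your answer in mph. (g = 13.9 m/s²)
mgh = ½mv² → v = √(2gh) = √(2×13.9×84) = 48.32 m/s = 108.1 mph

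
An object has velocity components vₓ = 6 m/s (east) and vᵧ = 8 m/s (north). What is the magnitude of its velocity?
|v| = √(vₓ² + vᵧ²) = √(6² + 8²) = √(100) = 10.0 m/s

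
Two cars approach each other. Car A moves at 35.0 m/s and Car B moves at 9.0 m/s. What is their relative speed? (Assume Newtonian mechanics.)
v_rel = v_A + v_B = 35.0 + 9.0 = 44.0 m/s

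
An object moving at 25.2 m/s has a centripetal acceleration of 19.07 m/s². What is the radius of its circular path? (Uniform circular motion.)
r = v²/a_c = 25.2²/19.07 = 33.3 m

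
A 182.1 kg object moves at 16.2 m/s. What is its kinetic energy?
KE = ½mv² = ½×182.1×16.2² = 23895.16 J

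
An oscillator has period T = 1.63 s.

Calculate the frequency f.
f = 1/T = 1/1.63 = 0.6135 Hz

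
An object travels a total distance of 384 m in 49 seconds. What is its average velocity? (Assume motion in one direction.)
v_avg = Δd / Δt = 384 / 49 = 7.84 m/s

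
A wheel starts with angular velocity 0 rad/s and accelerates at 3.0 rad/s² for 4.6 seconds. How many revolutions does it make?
θ = ω₀t + ½αt² = 0×4.6 + ½×3.0×4.6² = 31.74 rad
Revolutions = θ/(2π) = 31.74/(2π) = 5.05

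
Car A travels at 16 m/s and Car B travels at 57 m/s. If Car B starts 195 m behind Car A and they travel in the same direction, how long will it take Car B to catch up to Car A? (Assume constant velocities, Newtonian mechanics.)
Relative speed: v_rel = 57 - 16 = 41 m/s
Time to catch: t = d₀/v_rel = 195/41 = 4.76 s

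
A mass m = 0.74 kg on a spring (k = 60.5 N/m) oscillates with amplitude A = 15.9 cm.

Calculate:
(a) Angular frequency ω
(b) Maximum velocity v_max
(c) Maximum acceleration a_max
ω = √(k/m) = √(60.5/0.74) = 9.042 rad/s
v_max = ωA = 9.042×0.159 = 1.438 m/s
a_max = ω²A = 9.042²×0.159 = 13 m/s²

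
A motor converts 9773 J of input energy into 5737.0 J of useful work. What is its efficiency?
η = W_out/W_in = 5737.0/9773 = 0.587 = 58.7%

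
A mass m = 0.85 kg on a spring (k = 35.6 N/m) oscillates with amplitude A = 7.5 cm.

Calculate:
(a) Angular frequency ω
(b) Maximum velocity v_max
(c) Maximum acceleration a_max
ω = √(k/m) = √(35.6/0.85) = 6.472 rad/s
v_max = ωA = 6.472×0.075 = 0.4854 m/s
a_max = ω²A = 6.472²×0.075 = 3.141 m/s²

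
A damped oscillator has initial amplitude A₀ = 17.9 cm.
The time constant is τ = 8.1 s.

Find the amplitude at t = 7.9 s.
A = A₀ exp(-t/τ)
A = A₀ exp(−t/τ) = 17.9×exp(−7.9/8.1) = 6.75 cm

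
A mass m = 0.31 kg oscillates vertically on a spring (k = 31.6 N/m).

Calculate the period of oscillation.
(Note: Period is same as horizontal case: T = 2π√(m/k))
T = 2π√(m/k) = 2π√(0.31/31.6) = 0.6223 s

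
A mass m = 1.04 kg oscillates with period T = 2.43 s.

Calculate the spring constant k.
T = 2π√(m/k) → k = m(2π/T)² = 1.04×(2π/2.43)² = 6.953 N/m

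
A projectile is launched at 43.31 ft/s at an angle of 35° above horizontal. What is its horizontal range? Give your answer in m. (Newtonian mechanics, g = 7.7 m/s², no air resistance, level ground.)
R = v₀² sin(2θ) / g (with unit conversion) = 21.27 m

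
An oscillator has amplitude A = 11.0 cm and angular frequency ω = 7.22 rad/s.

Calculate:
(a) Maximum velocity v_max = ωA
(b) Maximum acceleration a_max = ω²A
v_max = ωA = 7.22×0.11 = 0.7942 m/s
a_max = ω²A = 7.22²×0.11 = 5.734 m/s²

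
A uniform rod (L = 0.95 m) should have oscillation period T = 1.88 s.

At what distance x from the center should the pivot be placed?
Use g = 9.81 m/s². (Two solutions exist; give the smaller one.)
T = 2π√((L²/12 + x²)/(gx)). Let c = T²g/(4π²) = 0.8783.
x² − cx + L²/12 = 0 → x = (c − √(c² − L²/3))/2 = 0.09616 m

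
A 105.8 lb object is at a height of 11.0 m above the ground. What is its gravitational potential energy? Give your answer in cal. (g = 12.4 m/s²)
PE = mgh = 47.99 kg × 12.4 m/s² × 11 m = 6546 J = 1564.0 cal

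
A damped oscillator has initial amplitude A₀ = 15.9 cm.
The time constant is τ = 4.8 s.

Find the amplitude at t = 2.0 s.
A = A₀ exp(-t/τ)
A = A₀ exp(−t/τ) = 15.9×exp(−2.0/4.8) = 10.48 cm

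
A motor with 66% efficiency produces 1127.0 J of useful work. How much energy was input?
W_in = W_out/η = 1127.0/0.66 = 1707.6 J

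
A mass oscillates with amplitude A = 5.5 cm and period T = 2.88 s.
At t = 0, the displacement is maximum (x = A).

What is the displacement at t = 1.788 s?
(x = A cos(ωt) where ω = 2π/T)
ω = 2π/T = 2π/2.88 = 2.182 rad/s
x = A cos(ωt) = 5.5×cos(2.182×1.788) = -3.99 cm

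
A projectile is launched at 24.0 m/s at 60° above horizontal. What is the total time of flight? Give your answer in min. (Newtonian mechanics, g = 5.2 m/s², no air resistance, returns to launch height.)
T = 2v₀sin(θ)/g (with unit conversion) = 0.1332 min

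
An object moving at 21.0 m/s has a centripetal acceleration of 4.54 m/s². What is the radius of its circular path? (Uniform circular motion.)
r = v²/a_c = 21.0²/4.54 = 97.14 m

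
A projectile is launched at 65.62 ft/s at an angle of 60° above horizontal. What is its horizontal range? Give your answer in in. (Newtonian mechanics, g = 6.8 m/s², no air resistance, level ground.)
R = v₀² sin(2θ) / g (with unit conversion) = 2006.0 in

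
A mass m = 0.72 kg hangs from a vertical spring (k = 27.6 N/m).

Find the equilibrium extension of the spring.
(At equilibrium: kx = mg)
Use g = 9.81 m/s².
x_eq = mg/k = 0.72×9.81/27.6 = 0.2559 m = 25.59 cm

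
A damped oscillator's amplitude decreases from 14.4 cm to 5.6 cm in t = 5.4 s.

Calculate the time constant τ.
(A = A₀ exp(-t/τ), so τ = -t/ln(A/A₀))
A/A₀ = 5.6/14.4 = 0.3889; ln(A/A₀) = -0.9445
τ = −t/ln(A/A₀) = −5.4/-0.9445 = 5.718 s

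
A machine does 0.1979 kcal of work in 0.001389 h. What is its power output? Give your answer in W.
P = W/t = 828 J / 5 s = 165.6 W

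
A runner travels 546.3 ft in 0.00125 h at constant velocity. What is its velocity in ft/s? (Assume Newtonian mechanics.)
v = d/t (with unit conversion) = 121.4 ft/s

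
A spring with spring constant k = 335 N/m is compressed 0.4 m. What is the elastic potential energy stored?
PE = ½kx² = ½×335×0.4² = 26.8 J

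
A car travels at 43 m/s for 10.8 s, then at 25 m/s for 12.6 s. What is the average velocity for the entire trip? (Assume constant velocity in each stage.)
d₁ = v₁t₁ = 43 × 10.8 = 464.4 m
d₂ = v₂t₂ = 25 × 12.6 = 315 m
d_total = 779.4 m, t_total = 23.4 s
v_avg = d_total/t_total = 779.4/23.4 = 33.31 m/s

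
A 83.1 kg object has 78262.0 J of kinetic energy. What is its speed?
KE = ½mv² → v = √(2KE/m) = √(2×78262.0/83.1) = 43.4 m/s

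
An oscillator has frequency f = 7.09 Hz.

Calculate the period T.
T = 1/f = 1/7.09 = 0.141 s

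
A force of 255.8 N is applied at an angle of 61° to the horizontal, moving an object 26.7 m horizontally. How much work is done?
W = Fd cosθ = 255.8×26.7×cos(61°) = 3311.2 J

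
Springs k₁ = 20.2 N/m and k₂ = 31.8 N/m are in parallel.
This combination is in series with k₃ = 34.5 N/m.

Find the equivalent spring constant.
k₁₂ = k₁ + k₂ = 52 N/m (parallel)
1/k_eq = 1/k₁₂ + 1/k₃ → k_eq = 20.74 N/m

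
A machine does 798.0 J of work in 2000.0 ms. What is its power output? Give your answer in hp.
P = W/t = 798 J / 2 s = 399 W = 0.5351 hp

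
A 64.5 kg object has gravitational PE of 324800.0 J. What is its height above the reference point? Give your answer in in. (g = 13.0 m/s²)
PE = mgh → h = PE/(mg) = 3.248e+05 J / (64.5 kg × 13.0 m/s²) = 387.4 m = 15250.0 in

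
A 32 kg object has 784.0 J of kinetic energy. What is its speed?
KE = ½mv² → v = √(2KE/m) = √(2×784.0/32) = 7.0 m/s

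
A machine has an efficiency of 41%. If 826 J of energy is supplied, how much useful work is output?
W_out = η × W_in = 0.41 × 826 = 338.66 J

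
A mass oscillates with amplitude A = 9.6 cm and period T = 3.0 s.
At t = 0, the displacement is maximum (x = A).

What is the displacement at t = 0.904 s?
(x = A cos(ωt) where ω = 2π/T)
ω = 2π/T = 2π/3.0 = 2.094 rad/s
x = A cos(ωt) = 9.6×cos(2.094×0.904) = -3.043 cm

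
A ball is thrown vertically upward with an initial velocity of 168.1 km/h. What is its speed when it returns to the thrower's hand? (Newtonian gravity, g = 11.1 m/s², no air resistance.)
By conservation of energy, the ball returns at the same speed = 168.1 km/h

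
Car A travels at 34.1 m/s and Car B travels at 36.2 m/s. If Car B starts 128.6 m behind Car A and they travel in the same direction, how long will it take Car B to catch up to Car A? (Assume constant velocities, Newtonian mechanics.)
Relative speed: v_rel = 36.2 - 34.1 = 2.1 m/s
Time to catch: t = d₀/v_rel = 128.6/2.1 = 61.24 s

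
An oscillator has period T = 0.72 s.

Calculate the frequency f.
f = 1/T = 1/0.72 = 1.389 Hz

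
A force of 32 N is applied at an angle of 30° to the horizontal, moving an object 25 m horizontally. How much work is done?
W = Fd cosθ = 32×25×cos(30°) = 692.82 J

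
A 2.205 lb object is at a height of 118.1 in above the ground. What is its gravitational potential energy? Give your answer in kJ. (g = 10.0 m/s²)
PE = mgh = 1 kg × 10.0 m/s² × 3 m = 30 J = 0.03 kJ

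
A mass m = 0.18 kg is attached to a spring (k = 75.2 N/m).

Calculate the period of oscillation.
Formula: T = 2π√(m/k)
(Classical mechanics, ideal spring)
T = 2π√(m/k) = 2π√(0.18/75.2) = 0.3074 s; f = 1/T = 3.253 Hz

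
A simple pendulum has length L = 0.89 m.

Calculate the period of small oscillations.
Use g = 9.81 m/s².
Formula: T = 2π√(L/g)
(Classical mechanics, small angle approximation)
T = 2π√(L/g) = 2π√(0.89/9.81) = 1.893 s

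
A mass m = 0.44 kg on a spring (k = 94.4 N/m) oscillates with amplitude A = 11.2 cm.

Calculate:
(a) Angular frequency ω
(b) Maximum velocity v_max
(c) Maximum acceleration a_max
ω = √(k/m) = √(94.4/0.44) = 14.65 rad/s
v_max = ωA = 14.65×0.112 = 1.641 m/s
a_max = ω²A = 14.65²×0.112 = 24.03 m/s²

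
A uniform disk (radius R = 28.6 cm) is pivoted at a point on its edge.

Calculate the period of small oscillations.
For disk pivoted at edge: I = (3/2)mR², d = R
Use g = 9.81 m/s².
I/m = (3/2)R² = 0.1227 m²; d = R = 0.286 m
T = 2π√((3/2)R²/(gR)) = 2π√(3R/(2g)) = 1.314 s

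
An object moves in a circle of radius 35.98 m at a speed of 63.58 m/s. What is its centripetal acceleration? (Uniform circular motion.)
a_c = v²/r = 63.58²/35.98 = 4042.42/35.98 = 112.35 m/s²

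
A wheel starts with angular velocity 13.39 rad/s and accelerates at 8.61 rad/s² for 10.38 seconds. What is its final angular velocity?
ω = ω₀ + αt = 13.39 + 8.61 × 10.38 = 102.76 rad/s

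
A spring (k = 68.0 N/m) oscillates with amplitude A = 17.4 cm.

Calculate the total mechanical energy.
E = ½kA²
E = ½kA² = ½×68.0×(0.174)² = 1.029 J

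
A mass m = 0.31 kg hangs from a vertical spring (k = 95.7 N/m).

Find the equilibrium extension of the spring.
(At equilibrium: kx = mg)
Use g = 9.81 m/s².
x_eq = mg/k = 0.31×9.81/95.7 = 0.03178 m = 3.178 cm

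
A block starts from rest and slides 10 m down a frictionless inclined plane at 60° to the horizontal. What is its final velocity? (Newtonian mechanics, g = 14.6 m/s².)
a = g sin(θ) = 14.6 × sin(60°) = 12.64 m/s²
v = √(2ad) = √(2 × 12.64 × 10) = 15.9 m/s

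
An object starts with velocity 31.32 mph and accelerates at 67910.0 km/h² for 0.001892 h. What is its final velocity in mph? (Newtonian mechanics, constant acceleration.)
v = v₀ + at (with unit conversion) = 111.2 mph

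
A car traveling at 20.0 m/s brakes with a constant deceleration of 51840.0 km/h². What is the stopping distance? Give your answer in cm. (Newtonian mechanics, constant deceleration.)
d = v₀² / (2a) (with unit conversion) = 5000.0 cm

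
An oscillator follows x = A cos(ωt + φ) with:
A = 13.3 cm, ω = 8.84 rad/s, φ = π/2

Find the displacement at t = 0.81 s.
x = A cos(ωt + φ) = 13.3×cos(8.84×0.81 + π/2) = -10.23 cm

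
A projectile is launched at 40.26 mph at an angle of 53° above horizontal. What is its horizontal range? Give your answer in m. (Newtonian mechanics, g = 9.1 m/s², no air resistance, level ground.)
R = v₀² sin(2θ) / g (with unit conversion) = 34.22 m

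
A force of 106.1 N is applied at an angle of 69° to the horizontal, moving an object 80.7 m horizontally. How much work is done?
W = Fd cosθ = 106.1×80.7×cos(69°) = 3068.4 J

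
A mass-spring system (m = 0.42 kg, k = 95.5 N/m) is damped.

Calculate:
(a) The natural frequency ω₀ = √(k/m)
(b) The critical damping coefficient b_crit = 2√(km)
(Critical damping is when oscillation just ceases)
ω₀ = √(k/m) = √(95.5/0.42) = 15.08 rad/s
b_crit = 2√(km) = 2√(95.5×0.42) = 12.67 kg/s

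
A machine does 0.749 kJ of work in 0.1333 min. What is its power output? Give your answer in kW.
P = W/t = 749 J / 7.998 s = 93.65 W = 0.09365 kW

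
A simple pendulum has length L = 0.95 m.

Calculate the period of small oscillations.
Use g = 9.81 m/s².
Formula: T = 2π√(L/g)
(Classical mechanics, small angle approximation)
T = 2π√(L/g) = 2π√(0.95/9.81) = 1.955 s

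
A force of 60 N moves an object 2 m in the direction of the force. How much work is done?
W = Fd = 60×2 = 120.0 J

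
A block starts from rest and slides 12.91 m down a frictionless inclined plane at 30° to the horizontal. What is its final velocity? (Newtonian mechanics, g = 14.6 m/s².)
a = g sin(θ) = 14.6 × sin(30°) = 7.3 m/s²
v = √(2ad) = √(2 × 7.3 × 12.91) = 13.73 m/s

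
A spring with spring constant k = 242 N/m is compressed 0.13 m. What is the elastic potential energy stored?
PE = ½kx² = ½×242×0.13² = 2.045 J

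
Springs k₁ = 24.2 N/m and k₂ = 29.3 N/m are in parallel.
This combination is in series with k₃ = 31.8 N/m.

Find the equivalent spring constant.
k₁₂ = k₁ + k₂ = 53.5 N/m (parallel)
1/k_eq = 1/k₁₂ + 1/k₃ → k_eq = 19.94 N/m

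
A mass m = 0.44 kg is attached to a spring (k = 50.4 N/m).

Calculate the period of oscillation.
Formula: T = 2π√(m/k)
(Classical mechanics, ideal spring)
T = 2π√(m/k) = 2π√(0.44/50.4) = 0.5871 s; f = 1/T = 1.703 Hz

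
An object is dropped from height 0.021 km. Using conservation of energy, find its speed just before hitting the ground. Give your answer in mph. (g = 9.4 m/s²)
mgh = ½mv² → v = √(2gh) = √(2×9.4×21) = 19.87 m/s = 44.45 mph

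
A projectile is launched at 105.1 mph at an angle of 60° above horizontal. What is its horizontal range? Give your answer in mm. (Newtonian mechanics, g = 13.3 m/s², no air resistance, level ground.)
R = v₀² sin(2θ) / g (with unit conversion) = 143700.0 mm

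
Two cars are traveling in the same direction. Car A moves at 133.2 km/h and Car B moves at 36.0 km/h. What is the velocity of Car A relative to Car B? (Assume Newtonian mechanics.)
v_rel = v_A - v_B = 133.2 - 36.0 = 97.2 km/h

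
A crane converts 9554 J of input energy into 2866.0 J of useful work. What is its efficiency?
η = W_out/W_in = 2866.0/9554 = 0.3 = 30.0%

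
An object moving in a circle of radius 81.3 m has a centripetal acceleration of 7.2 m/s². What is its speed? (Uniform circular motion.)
v = √(a_c × r) = √(7.2 × 81.3) = 24.19 m/s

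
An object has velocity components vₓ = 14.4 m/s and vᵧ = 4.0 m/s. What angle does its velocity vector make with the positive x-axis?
θ = arctan(vᵧ/vₓ) = arctan(4.0/14.4) = 15.52°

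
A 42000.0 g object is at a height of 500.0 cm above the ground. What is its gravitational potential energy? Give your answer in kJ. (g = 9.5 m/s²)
PE = mgh = 42 kg × 9.5 m/s² × 5 m = 1995 J = 1.995 kJ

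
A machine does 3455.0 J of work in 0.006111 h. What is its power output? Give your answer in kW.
P = W/t = 3455 J / 22 s = 157 W = 0.157 kW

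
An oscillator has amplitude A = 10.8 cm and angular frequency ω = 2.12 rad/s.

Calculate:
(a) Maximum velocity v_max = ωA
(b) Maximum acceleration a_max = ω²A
v_max = ωA = 2.12×0.108 = 0.229 m/s
a_max = ω²A = 2.12²×0.108 = 0.4854 m/s²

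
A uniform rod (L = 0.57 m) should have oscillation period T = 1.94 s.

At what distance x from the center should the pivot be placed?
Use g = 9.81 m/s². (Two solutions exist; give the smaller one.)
T = 2π√((L²/12 + x²)/(gx)). Let c = T²g/(4π²) = 0.9352.
x² − cx + L²/12 = 0 → x = (c − √(c² − L²/3))/2 = 0.02991 m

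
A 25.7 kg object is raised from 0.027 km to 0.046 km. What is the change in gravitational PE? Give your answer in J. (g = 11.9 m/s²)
ΔPE = mg(h₂ − h₁) = 25.7 kg × 11.9 m/s² × (46 − 27) m = 5811 J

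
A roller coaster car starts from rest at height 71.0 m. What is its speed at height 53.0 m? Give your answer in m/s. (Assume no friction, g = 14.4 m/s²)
mgh₁ = ½mv₂² + mgh₂ → v₂ = √(2g(h₁−h₂)) = √(2×14.4×(71−53)) = 22.77 m/s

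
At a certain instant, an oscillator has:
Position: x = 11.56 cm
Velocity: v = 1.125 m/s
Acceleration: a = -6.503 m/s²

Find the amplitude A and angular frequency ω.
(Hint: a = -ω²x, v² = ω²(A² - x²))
a = −ω²x → ω = √(|a|/x) = √(6.503/0.1156) = 7.5 rad/s
v² = ω²(A² − x²) → A = √(x² + v²/ω²) = √(0.1156² + 1.125²/7.5²) = 0.1894 m = 18.94 cm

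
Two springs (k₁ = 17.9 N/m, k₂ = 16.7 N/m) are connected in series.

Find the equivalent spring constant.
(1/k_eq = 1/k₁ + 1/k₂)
1/k_eq = 1/17.9 + 1/16.7 = 0.11575; k_eq = 8.64 N/m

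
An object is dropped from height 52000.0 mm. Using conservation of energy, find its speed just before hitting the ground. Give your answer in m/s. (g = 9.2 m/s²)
mgh = ½mv² → v = √(2gh) = √(2×9.2×52) = 30.93 m/s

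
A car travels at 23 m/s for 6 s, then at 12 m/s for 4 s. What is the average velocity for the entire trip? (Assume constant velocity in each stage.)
d₁ = v₁t₁ = 23 × 6 = 138 m
d₂ = v₂t₂ = 12 × 4 = 48 m
d_total = 186 m, t_total = 10 s
v_avg = d_total/t_total = 186/10 = 18.6 m/s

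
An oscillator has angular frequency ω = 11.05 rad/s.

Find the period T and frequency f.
T = 2π/ω = 2π/11.05 = 0.5686 s; f = ω/2π = 1.759 Hz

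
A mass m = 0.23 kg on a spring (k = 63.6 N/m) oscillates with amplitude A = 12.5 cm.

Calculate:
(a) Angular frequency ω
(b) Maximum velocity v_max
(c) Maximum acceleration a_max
ω = √(k/m) = √(63.6/0.23) = 16.63 rad/s
v_max = ωA = 16.63×0.125 = 2.079 m/s
a_max = ω²A = 16.63²×0.125 = 34.57 m/s²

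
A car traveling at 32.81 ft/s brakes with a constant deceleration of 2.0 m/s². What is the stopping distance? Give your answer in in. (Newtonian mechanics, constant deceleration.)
d = v₀² / (2a) (with unit conversion) = 984.3 in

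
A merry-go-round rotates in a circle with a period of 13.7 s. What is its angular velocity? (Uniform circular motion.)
ω = 2π/T = 2π/13.7 = 0.4586 rad/s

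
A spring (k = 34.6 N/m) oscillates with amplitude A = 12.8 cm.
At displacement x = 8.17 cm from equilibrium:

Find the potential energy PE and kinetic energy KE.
E_total = ½kA² = ½×34.6×(0.128)² = 0.2834 J
PE = ½kx² = ½×34.6×(0.0817)² = 0.1155 J
KE = E_total − PE = 0.168 J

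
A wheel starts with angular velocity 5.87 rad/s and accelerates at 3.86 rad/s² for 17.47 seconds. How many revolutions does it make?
θ = ω₀t + ½αt² = 5.87×17.47 + ½×3.86×17.47² = 691.59 rad
Revolutions = θ/(2π) = 691.59/(2π) = 110.07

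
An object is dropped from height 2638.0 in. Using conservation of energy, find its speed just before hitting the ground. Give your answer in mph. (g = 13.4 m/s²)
mgh = ½mv² → v = √(2gh) = √(2×13.4×67.01) = 42.38 m/s = 94.79 mph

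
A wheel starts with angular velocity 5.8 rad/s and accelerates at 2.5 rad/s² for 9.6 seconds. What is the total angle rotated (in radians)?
θ = ω₀t + ½αt² = 5.8×9.6 + ½×2.5×9.6² = 170.88 rad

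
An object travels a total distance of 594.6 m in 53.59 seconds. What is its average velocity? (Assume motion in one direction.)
v_avg = Δd / Δt = 594.6 / 53.59 = 11.1 m/s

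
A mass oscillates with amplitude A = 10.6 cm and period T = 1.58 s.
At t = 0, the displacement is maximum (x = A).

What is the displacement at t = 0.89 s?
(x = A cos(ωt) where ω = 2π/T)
ω = 2π/T = 2π/1.58 = 3.977 rad/s
x = A cos(ωt) = 10.6×cos(3.977×0.89) = -9.773 cm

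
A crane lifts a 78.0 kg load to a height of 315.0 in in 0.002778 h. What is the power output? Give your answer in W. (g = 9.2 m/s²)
W = mgh = 78×9.2×8.001 = 5742 J
P = W/t = 5742/10 = 574.1 W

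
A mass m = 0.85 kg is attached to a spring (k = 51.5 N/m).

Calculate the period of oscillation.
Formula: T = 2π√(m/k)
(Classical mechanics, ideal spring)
T = 2π√(m/k) = 2π√(0.85/51.5) = 0.8072 s; f = 1/T = 1.239 Hz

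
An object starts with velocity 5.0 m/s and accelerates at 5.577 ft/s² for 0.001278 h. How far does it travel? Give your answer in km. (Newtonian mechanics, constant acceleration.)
d = v₀t + ½at² (with unit conversion) = 0.04099 km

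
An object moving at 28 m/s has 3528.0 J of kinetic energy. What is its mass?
KE = ½mv² → m = 2KE/v² = 2×3528.0/28² = 9.0 kg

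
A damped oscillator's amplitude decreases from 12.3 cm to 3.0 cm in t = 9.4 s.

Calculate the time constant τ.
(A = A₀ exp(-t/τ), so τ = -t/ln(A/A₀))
A/A₀ = 3.0/12.3 = 0.2439; ln(A/A₀) = -1.411
τ = −t/ln(A/A₀) = −9.4/-1.411 = 6.662 s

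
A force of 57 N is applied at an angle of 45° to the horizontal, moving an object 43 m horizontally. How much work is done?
W = Fd cosθ = 57×43×cos(45°) = 1733.1 J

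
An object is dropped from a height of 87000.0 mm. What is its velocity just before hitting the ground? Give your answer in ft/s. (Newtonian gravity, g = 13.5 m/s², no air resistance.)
v = √(2gh) (with unit conversion) = 159.0 ft/s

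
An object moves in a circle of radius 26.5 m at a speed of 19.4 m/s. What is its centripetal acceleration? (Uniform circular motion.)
a_c = v²/r = 19.4²/26.5 = 376.36/26.5 = 14.2 m/s²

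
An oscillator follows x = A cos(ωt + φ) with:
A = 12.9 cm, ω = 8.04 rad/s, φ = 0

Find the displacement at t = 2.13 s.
x = A cos(ωt + φ) = 12.9×cos(8.04×2.13 + 0) = -1.973 cm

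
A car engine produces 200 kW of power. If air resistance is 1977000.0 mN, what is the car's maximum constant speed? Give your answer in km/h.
P = Fv → v = P/F = 200000 W / 1977 N = 101.2 m/s = 364.2 km/h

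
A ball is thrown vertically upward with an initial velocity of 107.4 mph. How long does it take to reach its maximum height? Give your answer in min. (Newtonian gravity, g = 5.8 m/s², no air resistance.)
t_up = v₀/g (with unit conversion) = 0.138 min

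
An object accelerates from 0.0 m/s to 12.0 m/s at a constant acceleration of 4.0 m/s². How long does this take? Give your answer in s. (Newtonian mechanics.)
t = (v - v₀)/a = 3.0 s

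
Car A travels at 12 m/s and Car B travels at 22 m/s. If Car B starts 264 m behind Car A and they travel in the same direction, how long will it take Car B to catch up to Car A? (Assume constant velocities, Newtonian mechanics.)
Relative speed: v_rel = 22 - 12 = 10 m/s
Time to catch: t = d₀/v_rel = 264/10 = 26.4 s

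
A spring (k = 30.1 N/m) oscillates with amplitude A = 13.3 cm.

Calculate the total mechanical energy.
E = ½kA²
E = ½kA² = ½×30.1×(0.133)² = 0.2662 J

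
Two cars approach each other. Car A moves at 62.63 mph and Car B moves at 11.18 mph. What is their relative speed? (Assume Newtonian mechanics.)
v_rel = v_A + v_B = 62.63 + 11.18 = 73.81 mph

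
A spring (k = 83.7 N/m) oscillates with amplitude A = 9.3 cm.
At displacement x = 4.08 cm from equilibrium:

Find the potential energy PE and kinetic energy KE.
E_total = ½kA² = ½×83.7×(0.093)² = 0.362 J
PE = ½kx² = ½×83.7×(0.0408)² = 0.06967 J
KE = E_total − PE = 0.2923 J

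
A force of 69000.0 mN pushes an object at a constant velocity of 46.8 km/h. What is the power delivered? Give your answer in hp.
P = Fv = 69 N × 13 m/s = 897 W = 1.203 hp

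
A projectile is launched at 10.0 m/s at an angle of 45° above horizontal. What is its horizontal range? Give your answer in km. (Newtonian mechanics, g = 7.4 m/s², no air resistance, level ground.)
R = v₀² sin(2θ) / g (with unit conversion) = 0.01351 km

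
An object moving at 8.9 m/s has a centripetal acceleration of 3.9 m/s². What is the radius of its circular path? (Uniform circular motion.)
r = v²/a_c = 8.9²/3.9 = 20.31 m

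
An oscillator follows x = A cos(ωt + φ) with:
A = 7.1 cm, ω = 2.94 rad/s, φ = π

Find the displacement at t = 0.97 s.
x = A cos(ωt + φ) = 7.1×cos(2.94×0.97 + π) = 6.804 cm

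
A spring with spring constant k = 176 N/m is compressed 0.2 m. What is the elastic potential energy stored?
PE = ½kx² = ½×176×0.2² = 3.52 J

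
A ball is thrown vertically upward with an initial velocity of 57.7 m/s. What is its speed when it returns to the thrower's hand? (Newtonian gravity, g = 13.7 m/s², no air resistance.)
By conservation of energy, the ball returns at the same speed = 57.7 m/s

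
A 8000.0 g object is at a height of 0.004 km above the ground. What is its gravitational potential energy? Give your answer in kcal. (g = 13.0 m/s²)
PE = mgh = 8 kg × 13.0 m/s² × 4 m = 416 J = 0.09943 kcal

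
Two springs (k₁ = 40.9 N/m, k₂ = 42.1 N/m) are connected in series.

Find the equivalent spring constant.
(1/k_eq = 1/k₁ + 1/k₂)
1/k_eq = 1/40.9 + 1/42.1 = 0.048203; k_eq = 20.75 N/m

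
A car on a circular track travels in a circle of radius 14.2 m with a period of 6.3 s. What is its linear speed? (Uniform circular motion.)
v = 2πr/T = 2π×14.2/6.3 = 14.16 m/s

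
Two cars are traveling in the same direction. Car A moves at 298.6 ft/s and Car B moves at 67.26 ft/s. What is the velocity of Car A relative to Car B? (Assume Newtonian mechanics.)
v_rel = v_A - v_B = 298.6 - 67.26 = 231.3 ft/s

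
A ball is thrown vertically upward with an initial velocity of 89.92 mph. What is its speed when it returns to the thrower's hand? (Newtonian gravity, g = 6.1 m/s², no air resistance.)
By conservation of energy, the ball returns at the same speed = 89.92 mph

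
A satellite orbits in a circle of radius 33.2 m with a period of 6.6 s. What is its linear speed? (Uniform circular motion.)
v = 2πr/T = 2π×33.2/6.6 = 31.61 m/s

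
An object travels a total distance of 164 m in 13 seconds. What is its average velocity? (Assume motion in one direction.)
v_avg = Δd / Δt = 164 / 13 = 12.62 m/s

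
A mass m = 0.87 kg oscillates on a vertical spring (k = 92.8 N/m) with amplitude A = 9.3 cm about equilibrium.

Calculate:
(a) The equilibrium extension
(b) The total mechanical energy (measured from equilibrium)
x_eq = mg/k = 0.87×9.81/92.8 = 0.09197 m = 9.197 cm
E = ½kA² = ½×92.8×(0.093)² = 0.4013 J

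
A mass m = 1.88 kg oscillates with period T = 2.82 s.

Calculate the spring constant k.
T = 2π√(m/k) → k = m(2π/T)² = 1.88×(2π/2.82)² = 9.333 N/m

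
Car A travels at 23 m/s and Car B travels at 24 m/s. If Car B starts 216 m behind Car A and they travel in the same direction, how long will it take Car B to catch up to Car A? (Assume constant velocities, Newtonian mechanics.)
Relative speed: v_rel = 24 - 23 = 1 m/s
Time to catch: t = d₀/v_rel = 216/1 = 216.0 s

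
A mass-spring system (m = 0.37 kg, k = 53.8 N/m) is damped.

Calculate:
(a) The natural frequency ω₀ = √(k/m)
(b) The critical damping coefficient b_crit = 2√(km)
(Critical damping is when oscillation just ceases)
ω₀ = √(k/m) = √(53.8/0.37) = 12.06 rad/s
b_crit = 2√(km) = 2√(53.8×0.37) = 8.923 kg/s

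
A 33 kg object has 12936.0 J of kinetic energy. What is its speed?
KE = ½mv² → v = √(2KE/m) = √(2×12936.0/33) = 28.0 m/s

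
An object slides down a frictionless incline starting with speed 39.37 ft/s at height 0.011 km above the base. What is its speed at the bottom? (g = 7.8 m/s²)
½mv₀² + mgh = ½mv² → v = √(v₀² + 2gh) = √(12² + 2×7.8×11) = 17.77 m/s = 58.28 ft/s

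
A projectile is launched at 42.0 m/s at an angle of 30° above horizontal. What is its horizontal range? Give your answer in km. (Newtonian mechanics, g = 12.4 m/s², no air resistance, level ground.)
R = v₀² sin(2θ) / g (with unit conversion) = 0.1232 km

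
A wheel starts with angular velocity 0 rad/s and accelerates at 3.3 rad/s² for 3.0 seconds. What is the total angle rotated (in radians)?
θ = ω₀t + ½αt² = 0×3.0 + ½×3.3×3.0² = 14.85 rad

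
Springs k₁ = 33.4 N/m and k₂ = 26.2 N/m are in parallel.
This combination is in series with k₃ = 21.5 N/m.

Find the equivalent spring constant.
k₁₂ = k₁ + k₂ = 59.6 N/m (parallel)
1/k_eq = 1/k₁₂ + 1/k₃ → k_eq = 15.8 N/m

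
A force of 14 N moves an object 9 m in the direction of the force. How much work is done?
W = Fd = 14×9 = 126.0 J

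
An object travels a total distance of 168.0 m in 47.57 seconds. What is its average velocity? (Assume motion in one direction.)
v_avg = Δd / Δt = 168.0 / 47.57 = 3.53 m/s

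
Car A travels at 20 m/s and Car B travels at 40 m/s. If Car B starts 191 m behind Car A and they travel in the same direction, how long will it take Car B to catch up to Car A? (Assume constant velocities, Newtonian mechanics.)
Relative speed: v_rel = 40 - 20 = 20 m/s
Time to catch: t = d₀/v_rel = 191/20 = 9.55 s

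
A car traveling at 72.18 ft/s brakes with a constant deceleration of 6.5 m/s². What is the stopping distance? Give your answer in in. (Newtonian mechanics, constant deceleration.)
d = v₀² / (2a) (with unit conversion) = 1466.0 in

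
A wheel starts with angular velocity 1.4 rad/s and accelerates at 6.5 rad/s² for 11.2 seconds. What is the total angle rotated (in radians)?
θ = ω₀t + ½αt² = 1.4×11.2 + ½×6.5×11.2² = 423.36 rad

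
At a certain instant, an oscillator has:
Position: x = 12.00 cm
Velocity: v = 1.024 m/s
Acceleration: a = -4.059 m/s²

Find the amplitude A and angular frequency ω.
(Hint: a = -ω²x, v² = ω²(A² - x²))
a = −ω²x → ω = √(|a|/x) = √(4.059/0.12) = 5.816 rad/s
v² = ω²(A² − x²) → A = √(x² + v²/ω²) = √(0.12² + 1.024²/5.816²) = 0.2131 m = 21.31 cm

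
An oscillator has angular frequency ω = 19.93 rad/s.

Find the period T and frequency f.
T = 2π/ω = 2π/19.93 = 0.3153 s; f = ω/2π = 3.172 Hz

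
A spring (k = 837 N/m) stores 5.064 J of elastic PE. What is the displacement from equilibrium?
PE = ½kx² → x = √(2PE/k) = √(2×5.064/837) = 0.11 m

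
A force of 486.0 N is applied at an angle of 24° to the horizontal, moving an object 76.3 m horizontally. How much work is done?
W = Fd cosθ = 486.0×76.3×cos(24°) = 33876.0 J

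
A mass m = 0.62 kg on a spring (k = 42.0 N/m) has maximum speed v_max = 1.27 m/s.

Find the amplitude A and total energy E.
½mv²_max = ½kA² → A = v_max√(m/k) = 1.27×√(0.62/42.0) = 0.1543 m = 15.43 cm
E = ½mv²_max = ½×0.62×1.27² = 0.5 J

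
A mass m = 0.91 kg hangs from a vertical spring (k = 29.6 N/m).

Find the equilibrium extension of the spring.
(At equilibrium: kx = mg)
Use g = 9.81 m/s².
x_eq = mg/k = 0.91×9.81/29.6 = 0.3016 m = 30.16 cm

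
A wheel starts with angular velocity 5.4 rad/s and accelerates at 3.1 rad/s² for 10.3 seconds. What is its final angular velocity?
ω = ω₀ + αt = 5.4 + 3.1 × 10.3 = 37.33 rad/s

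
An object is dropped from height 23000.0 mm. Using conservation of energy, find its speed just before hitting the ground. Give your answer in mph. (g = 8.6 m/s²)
mgh = ½mv² → v = √(2gh) = √(2×8.6×23) = 19.89 m/s = 44.49 mph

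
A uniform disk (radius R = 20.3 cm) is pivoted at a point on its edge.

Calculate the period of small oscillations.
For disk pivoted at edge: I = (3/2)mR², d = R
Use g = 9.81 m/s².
I/m = (3/2)R² = 0.06181 m²; d = R = 0.203 m
T = 2π√((3/2)R²/(gR)) = 2π√(3R/(2g)) = 1.107 s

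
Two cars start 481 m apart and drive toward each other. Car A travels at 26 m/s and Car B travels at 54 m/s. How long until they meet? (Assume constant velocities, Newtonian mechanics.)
Combined speed: v_combined = 26 + 54 = 80 m/s
Time to meet: t = d/80 = 481/80 = 6.01 s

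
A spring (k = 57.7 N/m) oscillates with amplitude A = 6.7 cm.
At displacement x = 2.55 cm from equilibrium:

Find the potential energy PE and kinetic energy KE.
E_total = ½kA² = ½×57.7×(0.067)² = 0.1295 J
PE = ½kx² = ½×57.7×(0.0255)² = 0.01876 J
KE = E_total − PE = 0.1107 J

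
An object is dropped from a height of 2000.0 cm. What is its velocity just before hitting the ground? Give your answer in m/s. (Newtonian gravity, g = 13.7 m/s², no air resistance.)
v = √(2gh) (with unit conversion) = 23.41 m/s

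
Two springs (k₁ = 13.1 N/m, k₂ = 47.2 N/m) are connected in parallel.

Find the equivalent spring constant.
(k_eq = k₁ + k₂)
k_eq = k₁ + k₂ = 13.1 + 47.2 = 60.3 N/m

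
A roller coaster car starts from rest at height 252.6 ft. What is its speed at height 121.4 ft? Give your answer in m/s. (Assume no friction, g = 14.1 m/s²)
mgh₁ = ½mv₂² + mgh₂ → v₂ = √(2g(h₁−h₂)) = √(2×14.1×(76.99−37)) = 33.58 m/s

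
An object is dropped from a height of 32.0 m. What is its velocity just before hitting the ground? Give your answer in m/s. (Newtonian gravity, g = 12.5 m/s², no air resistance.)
v = √(2gh) = 28.28 m/s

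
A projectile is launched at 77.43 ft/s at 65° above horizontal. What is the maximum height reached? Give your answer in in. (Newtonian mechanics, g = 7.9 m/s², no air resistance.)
H = v₀²sin²(θ)/(2g) (with unit conversion) = 1140.0 in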